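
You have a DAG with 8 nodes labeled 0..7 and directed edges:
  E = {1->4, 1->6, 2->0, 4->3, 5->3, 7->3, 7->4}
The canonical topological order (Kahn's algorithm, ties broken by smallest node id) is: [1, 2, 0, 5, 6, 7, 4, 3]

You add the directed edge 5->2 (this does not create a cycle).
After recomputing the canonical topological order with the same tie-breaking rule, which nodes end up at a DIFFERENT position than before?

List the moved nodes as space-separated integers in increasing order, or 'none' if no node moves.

Answer: 0 2 5

Derivation:
Old toposort: [1, 2, 0, 5, 6, 7, 4, 3]
Added edge 5->2
Recompute Kahn (smallest-id tiebreak):
  initial in-degrees: [1, 0, 1, 3, 2, 0, 1, 0]
  ready (indeg=0): [1, 5, 7]
  pop 1: indeg[4]->1; indeg[6]->0 | ready=[5, 6, 7] | order so far=[1]
  pop 5: indeg[2]->0; indeg[3]->2 | ready=[2, 6, 7] | order so far=[1, 5]
  pop 2: indeg[0]->0 | ready=[0, 6, 7] | order so far=[1, 5, 2]
  pop 0: no out-edges | ready=[6, 7] | order so far=[1, 5, 2, 0]
  pop 6: no out-edges | ready=[7] | order so far=[1, 5, 2, 0, 6]
  pop 7: indeg[3]->1; indeg[4]->0 | ready=[4] | order so far=[1, 5, 2, 0, 6, 7]
  pop 4: indeg[3]->0 | ready=[3] | order so far=[1, 5, 2, 0, 6, 7, 4]
  pop 3: no out-edges | ready=[] | order so far=[1, 5, 2, 0, 6, 7, 4, 3]
New canonical toposort: [1, 5, 2, 0, 6, 7, 4, 3]
Compare positions:
  Node 0: index 2 -> 3 (moved)
  Node 1: index 0 -> 0 (same)
  Node 2: index 1 -> 2 (moved)
  Node 3: index 7 -> 7 (same)
  Node 4: index 6 -> 6 (same)
  Node 5: index 3 -> 1 (moved)
  Node 6: index 4 -> 4 (same)
  Node 7: index 5 -> 5 (same)
Nodes that changed position: 0 2 5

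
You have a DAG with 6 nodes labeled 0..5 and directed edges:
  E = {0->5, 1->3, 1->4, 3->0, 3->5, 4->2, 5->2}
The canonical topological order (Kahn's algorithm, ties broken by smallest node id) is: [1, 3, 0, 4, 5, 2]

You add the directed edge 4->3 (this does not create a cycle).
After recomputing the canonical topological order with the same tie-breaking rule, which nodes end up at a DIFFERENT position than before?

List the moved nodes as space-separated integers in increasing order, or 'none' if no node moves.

Answer: 0 3 4

Derivation:
Old toposort: [1, 3, 0, 4, 5, 2]
Added edge 4->3
Recompute Kahn (smallest-id tiebreak):
  initial in-degrees: [1, 0, 2, 2, 1, 2]
  ready (indeg=0): [1]
  pop 1: indeg[3]->1; indeg[4]->0 | ready=[4] | order so far=[1]
  pop 4: indeg[2]->1; indeg[3]->0 | ready=[3] | order so far=[1, 4]
  pop 3: indeg[0]->0; indeg[5]->1 | ready=[0] | order so far=[1, 4, 3]
  pop 0: indeg[5]->0 | ready=[5] | order so far=[1, 4, 3, 0]
  pop 5: indeg[2]->0 | ready=[2] | order so far=[1, 4, 3, 0, 5]
  pop 2: no out-edges | ready=[] | order so far=[1, 4, 3, 0, 5, 2]
New canonical toposort: [1, 4, 3, 0, 5, 2]
Compare positions:
  Node 0: index 2 -> 3 (moved)
  Node 1: index 0 -> 0 (same)
  Node 2: index 5 -> 5 (same)
  Node 3: index 1 -> 2 (moved)
  Node 4: index 3 -> 1 (moved)
  Node 5: index 4 -> 4 (same)
Nodes that changed position: 0 3 4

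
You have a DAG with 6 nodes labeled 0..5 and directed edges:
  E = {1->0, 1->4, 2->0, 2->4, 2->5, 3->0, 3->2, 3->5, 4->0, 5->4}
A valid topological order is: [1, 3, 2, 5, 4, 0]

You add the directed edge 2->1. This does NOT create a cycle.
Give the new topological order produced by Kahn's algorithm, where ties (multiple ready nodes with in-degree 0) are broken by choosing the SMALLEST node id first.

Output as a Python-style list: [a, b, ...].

Old toposort: [1, 3, 2, 5, 4, 0]
Added edge: 2->1
Position of 2 (2) > position of 1 (0). Must reorder: 2 must now come before 1.
Run Kahn's algorithm (break ties by smallest node id):
  initial in-degrees: [4, 1, 1, 0, 3, 2]
  ready (indeg=0): [3]
  pop 3: indeg[0]->3; indeg[2]->0; indeg[5]->1 | ready=[2] | order so far=[3]
  pop 2: indeg[0]->2; indeg[1]->0; indeg[4]->2; indeg[5]->0 | ready=[1, 5] | order so far=[3, 2]
  pop 1: indeg[0]->1; indeg[4]->1 | ready=[5] | order so far=[3, 2, 1]
  pop 5: indeg[4]->0 | ready=[4] | order so far=[3, 2, 1, 5]
  pop 4: indeg[0]->0 | ready=[0] | order so far=[3, 2, 1, 5, 4]
  pop 0: no out-edges | ready=[] | order so far=[3, 2, 1, 5, 4, 0]
  Result: [3, 2, 1, 5, 4, 0]

Answer: [3, 2, 1, 5, 4, 0]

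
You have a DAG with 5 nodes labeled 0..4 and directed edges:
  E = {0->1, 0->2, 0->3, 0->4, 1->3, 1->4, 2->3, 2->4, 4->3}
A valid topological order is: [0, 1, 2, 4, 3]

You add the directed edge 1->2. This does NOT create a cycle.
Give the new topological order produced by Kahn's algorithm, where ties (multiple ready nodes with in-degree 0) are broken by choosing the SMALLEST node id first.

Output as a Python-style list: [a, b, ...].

Answer: [0, 1, 2, 4, 3]

Derivation:
Old toposort: [0, 1, 2, 4, 3]
Added edge: 1->2
Position of 1 (1) < position of 2 (2). Old order still valid.
Run Kahn's algorithm (break ties by smallest node id):
  initial in-degrees: [0, 1, 2, 4, 3]
  ready (indeg=0): [0]
  pop 0: indeg[1]->0; indeg[2]->1; indeg[3]->3; indeg[4]->2 | ready=[1] | order so far=[0]
  pop 1: indeg[2]->0; indeg[3]->2; indeg[4]->1 | ready=[2] | order so far=[0, 1]
  pop 2: indeg[3]->1; indeg[4]->0 | ready=[4] | order so far=[0, 1, 2]
  pop 4: indeg[3]->0 | ready=[3] | order so far=[0, 1, 2, 4]
  pop 3: no out-edges | ready=[] | order so far=[0, 1, 2, 4, 3]
  Result: [0, 1, 2, 4, 3]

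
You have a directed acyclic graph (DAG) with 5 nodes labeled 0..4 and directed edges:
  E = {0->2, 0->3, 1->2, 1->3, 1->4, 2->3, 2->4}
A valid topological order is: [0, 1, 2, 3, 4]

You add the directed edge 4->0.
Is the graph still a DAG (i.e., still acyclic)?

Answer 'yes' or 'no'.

Given toposort: [0, 1, 2, 3, 4]
Position of 4: index 4; position of 0: index 0
New edge 4->0: backward (u after v in old order)
Backward edge: old toposort is now invalid. Check if this creates a cycle.
Does 0 already reach 4? Reachable from 0: [0, 2, 3, 4]. YES -> cycle!
Still a DAG? no

Answer: no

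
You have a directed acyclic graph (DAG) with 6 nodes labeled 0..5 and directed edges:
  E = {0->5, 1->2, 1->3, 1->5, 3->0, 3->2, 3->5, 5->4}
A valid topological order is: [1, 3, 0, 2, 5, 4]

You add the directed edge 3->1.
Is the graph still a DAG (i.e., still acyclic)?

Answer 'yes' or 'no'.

Answer: no

Derivation:
Given toposort: [1, 3, 0, 2, 5, 4]
Position of 3: index 1; position of 1: index 0
New edge 3->1: backward (u after v in old order)
Backward edge: old toposort is now invalid. Check if this creates a cycle.
Does 1 already reach 3? Reachable from 1: [0, 1, 2, 3, 4, 5]. YES -> cycle!
Still a DAG? no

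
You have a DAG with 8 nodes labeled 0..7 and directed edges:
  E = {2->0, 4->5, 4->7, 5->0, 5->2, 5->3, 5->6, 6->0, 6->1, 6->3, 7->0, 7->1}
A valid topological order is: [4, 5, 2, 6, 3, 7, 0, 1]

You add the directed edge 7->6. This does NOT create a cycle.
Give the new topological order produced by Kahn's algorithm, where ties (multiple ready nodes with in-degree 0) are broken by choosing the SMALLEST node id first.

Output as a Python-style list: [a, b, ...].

Old toposort: [4, 5, 2, 6, 3, 7, 0, 1]
Added edge: 7->6
Position of 7 (5) > position of 6 (3). Must reorder: 7 must now come before 6.
Run Kahn's algorithm (break ties by smallest node id):
  initial in-degrees: [4, 2, 1, 2, 0, 1, 2, 1]
  ready (indeg=0): [4]
  pop 4: indeg[5]->0; indeg[7]->0 | ready=[5, 7] | order so far=[4]
  pop 5: indeg[0]->3; indeg[2]->0; indeg[3]->1; indeg[6]->1 | ready=[2, 7] | order so far=[4, 5]
  pop 2: indeg[0]->2 | ready=[7] | order so far=[4, 5, 2]
  pop 7: indeg[0]->1; indeg[1]->1; indeg[6]->0 | ready=[6] | order so far=[4, 5, 2, 7]
  pop 6: indeg[0]->0; indeg[1]->0; indeg[3]->0 | ready=[0, 1, 3] | order so far=[4, 5, 2, 7, 6]
  pop 0: no out-edges | ready=[1, 3] | order so far=[4, 5, 2, 7, 6, 0]
  pop 1: no out-edges | ready=[3] | order so far=[4, 5, 2, 7, 6, 0, 1]
  pop 3: no out-edges | ready=[] | order so far=[4, 5, 2, 7, 6, 0, 1, 3]
  Result: [4, 5, 2, 7, 6, 0, 1, 3]

Answer: [4, 5, 2, 7, 6, 0, 1, 3]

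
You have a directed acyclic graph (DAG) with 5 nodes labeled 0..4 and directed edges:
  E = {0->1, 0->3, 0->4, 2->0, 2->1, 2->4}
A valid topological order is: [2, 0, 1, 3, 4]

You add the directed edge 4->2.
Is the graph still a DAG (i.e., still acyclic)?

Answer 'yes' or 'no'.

Given toposort: [2, 0, 1, 3, 4]
Position of 4: index 4; position of 2: index 0
New edge 4->2: backward (u after v in old order)
Backward edge: old toposort is now invalid. Check if this creates a cycle.
Does 2 already reach 4? Reachable from 2: [0, 1, 2, 3, 4]. YES -> cycle!
Still a DAG? no

Answer: no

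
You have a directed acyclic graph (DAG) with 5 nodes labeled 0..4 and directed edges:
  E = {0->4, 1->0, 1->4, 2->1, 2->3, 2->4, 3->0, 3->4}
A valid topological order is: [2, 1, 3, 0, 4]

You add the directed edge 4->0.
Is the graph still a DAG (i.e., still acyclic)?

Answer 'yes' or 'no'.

Given toposort: [2, 1, 3, 0, 4]
Position of 4: index 4; position of 0: index 3
New edge 4->0: backward (u after v in old order)
Backward edge: old toposort is now invalid. Check if this creates a cycle.
Does 0 already reach 4? Reachable from 0: [0, 4]. YES -> cycle!
Still a DAG? no

Answer: no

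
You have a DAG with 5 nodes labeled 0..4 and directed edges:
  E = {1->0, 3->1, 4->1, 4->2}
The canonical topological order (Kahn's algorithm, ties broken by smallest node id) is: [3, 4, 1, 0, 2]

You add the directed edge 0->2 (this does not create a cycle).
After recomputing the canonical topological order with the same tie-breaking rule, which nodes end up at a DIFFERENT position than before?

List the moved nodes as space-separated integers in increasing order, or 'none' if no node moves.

Old toposort: [3, 4, 1, 0, 2]
Added edge 0->2
Recompute Kahn (smallest-id tiebreak):
  initial in-degrees: [1, 2, 2, 0, 0]
  ready (indeg=0): [3, 4]
  pop 3: indeg[1]->1 | ready=[4] | order so far=[3]
  pop 4: indeg[1]->0; indeg[2]->1 | ready=[1] | order so far=[3, 4]
  pop 1: indeg[0]->0 | ready=[0] | order so far=[3, 4, 1]
  pop 0: indeg[2]->0 | ready=[2] | order so far=[3, 4, 1, 0]
  pop 2: no out-edges | ready=[] | order so far=[3, 4, 1, 0, 2]
New canonical toposort: [3, 4, 1, 0, 2]
Compare positions:
  Node 0: index 3 -> 3 (same)
  Node 1: index 2 -> 2 (same)
  Node 2: index 4 -> 4 (same)
  Node 3: index 0 -> 0 (same)
  Node 4: index 1 -> 1 (same)
Nodes that changed position: none

Answer: none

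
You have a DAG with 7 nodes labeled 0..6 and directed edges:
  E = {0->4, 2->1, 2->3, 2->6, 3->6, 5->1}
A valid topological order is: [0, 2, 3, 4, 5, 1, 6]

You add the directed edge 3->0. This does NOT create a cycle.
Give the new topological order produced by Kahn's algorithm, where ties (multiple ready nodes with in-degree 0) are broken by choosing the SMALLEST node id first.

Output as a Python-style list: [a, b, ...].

Old toposort: [0, 2, 3, 4, 5, 1, 6]
Added edge: 3->0
Position of 3 (2) > position of 0 (0). Must reorder: 3 must now come before 0.
Run Kahn's algorithm (break ties by smallest node id):
  initial in-degrees: [1, 2, 0, 1, 1, 0, 2]
  ready (indeg=0): [2, 5]
  pop 2: indeg[1]->1; indeg[3]->0; indeg[6]->1 | ready=[3, 5] | order so far=[2]
  pop 3: indeg[0]->0; indeg[6]->0 | ready=[0, 5, 6] | order so far=[2, 3]
  pop 0: indeg[4]->0 | ready=[4, 5, 6] | order so far=[2, 3, 0]
  pop 4: no out-edges | ready=[5, 6] | order so far=[2, 3, 0, 4]
  pop 5: indeg[1]->0 | ready=[1, 6] | order so far=[2, 3, 0, 4, 5]
  pop 1: no out-edges | ready=[6] | order so far=[2, 3, 0, 4, 5, 1]
  pop 6: no out-edges | ready=[] | order so far=[2, 3, 0, 4, 5, 1, 6]
  Result: [2, 3, 0, 4, 5, 1, 6]

Answer: [2, 3, 0, 4, 5, 1, 6]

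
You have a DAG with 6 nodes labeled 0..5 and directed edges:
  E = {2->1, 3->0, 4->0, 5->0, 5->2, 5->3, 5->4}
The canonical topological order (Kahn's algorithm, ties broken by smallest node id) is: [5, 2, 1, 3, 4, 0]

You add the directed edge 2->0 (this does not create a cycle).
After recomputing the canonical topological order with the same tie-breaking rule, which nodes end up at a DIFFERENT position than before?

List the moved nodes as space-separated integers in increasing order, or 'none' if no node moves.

Answer: none

Derivation:
Old toposort: [5, 2, 1, 3, 4, 0]
Added edge 2->0
Recompute Kahn (smallest-id tiebreak):
  initial in-degrees: [4, 1, 1, 1, 1, 0]
  ready (indeg=0): [5]
  pop 5: indeg[0]->3; indeg[2]->0; indeg[3]->0; indeg[4]->0 | ready=[2, 3, 4] | order so far=[5]
  pop 2: indeg[0]->2; indeg[1]->0 | ready=[1, 3, 4] | order so far=[5, 2]
  pop 1: no out-edges | ready=[3, 4] | order so far=[5, 2, 1]
  pop 3: indeg[0]->1 | ready=[4] | order so far=[5, 2, 1, 3]
  pop 4: indeg[0]->0 | ready=[0] | order so far=[5, 2, 1, 3, 4]
  pop 0: no out-edges | ready=[] | order so far=[5, 2, 1, 3, 4, 0]
New canonical toposort: [5, 2, 1, 3, 4, 0]
Compare positions:
  Node 0: index 5 -> 5 (same)
  Node 1: index 2 -> 2 (same)
  Node 2: index 1 -> 1 (same)
  Node 3: index 3 -> 3 (same)
  Node 4: index 4 -> 4 (same)
  Node 5: index 0 -> 0 (same)
Nodes that changed position: none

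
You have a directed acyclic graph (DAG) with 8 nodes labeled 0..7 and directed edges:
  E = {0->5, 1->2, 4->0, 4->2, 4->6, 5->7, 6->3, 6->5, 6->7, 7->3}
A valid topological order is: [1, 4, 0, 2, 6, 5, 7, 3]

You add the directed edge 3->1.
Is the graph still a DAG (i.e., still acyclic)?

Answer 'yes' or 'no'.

Given toposort: [1, 4, 0, 2, 6, 5, 7, 3]
Position of 3: index 7; position of 1: index 0
New edge 3->1: backward (u after v in old order)
Backward edge: old toposort is now invalid. Check if this creates a cycle.
Does 1 already reach 3? Reachable from 1: [1, 2]. NO -> still a DAG (reorder needed).
Still a DAG? yes

Answer: yes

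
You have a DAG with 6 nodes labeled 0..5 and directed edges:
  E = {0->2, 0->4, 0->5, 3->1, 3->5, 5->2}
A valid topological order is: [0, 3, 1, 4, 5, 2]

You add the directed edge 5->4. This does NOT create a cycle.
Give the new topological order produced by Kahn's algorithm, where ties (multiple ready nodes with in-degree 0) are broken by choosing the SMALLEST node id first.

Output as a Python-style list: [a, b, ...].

Answer: [0, 3, 1, 5, 2, 4]

Derivation:
Old toposort: [0, 3, 1, 4, 5, 2]
Added edge: 5->4
Position of 5 (4) > position of 4 (3). Must reorder: 5 must now come before 4.
Run Kahn's algorithm (break ties by smallest node id):
  initial in-degrees: [0, 1, 2, 0, 2, 2]
  ready (indeg=0): [0, 3]
  pop 0: indeg[2]->1; indeg[4]->1; indeg[5]->1 | ready=[3] | order so far=[0]
  pop 3: indeg[1]->0; indeg[5]->0 | ready=[1, 5] | order so far=[0, 3]
  pop 1: no out-edges | ready=[5] | order so far=[0, 3, 1]
  pop 5: indeg[2]->0; indeg[4]->0 | ready=[2, 4] | order so far=[0, 3, 1, 5]
  pop 2: no out-edges | ready=[4] | order so far=[0, 3, 1, 5, 2]
  pop 4: no out-edges | ready=[] | order so far=[0, 3, 1, 5, 2, 4]
  Result: [0, 3, 1, 5, 2, 4]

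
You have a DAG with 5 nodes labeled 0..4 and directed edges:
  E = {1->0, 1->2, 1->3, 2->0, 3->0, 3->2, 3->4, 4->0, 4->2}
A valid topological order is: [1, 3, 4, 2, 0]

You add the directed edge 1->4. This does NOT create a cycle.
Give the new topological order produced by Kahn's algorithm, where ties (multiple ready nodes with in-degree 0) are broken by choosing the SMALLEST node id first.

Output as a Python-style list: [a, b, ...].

Answer: [1, 3, 4, 2, 0]

Derivation:
Old toposort: [1, 3, 4, 2, 0]
Added edge: 1->4
Position of 1 (0) < position of 4 (2). Old order still valid.
Run Kahn's algorithm (break ties by smallest node id):
  initial in-degrees: [4, 0, 3, 1, 2]
  ready (indeg=0): [1]
  pop 1: indeg[0]->3; indeg[2]->2; indeg[3]->0; indeg[4]->1 | ready=[3] | order so far=[1]
  pop 3: indeg[0]->2; indeg[2]->1; indeg[4]->0 | ready=[4] | order so far=[1, 3]
  pop 4: indeg[0]->1; indeg[2]->0 | ready=[2] | order so far=[1, 3, 4]
  pop 2: indeg[0]->0 | ready=[0] | order so far=[1, 3, 4, 2]
  pop 0: no out-edges | ready=[] | order so far=[1, 3, 4, 2, 0]
  Result: [1, 3, 4, 2, 0]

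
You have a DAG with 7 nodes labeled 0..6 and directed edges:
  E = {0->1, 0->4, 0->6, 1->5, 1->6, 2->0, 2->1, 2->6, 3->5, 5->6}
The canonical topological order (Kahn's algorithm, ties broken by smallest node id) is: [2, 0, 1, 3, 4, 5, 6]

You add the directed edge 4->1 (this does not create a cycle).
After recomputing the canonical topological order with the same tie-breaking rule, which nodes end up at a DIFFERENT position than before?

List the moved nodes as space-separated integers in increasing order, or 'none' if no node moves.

Old toposort: [2, 0, 1, 3, 4, 5, 6]
Added edge 4->1
Recompute Kahn (smallest-id tiebreak):
  initial in-degrees: [1, 3, 0, 0, 1, 2, 4]
  ready (indeg=0): [2, 3]
  pop 2: indeg[0]->0; indeg[1]->2; indeg[6]->3 | ready=[0, 3] | order so far=[2]
  pop 0: indeg[1]->1; indeg[4]->0; indeg[6]->2 | ready=[3, 4] | order so far=[2, 0]
  pop 3: indeg[5]->1 | ready=[4] | order so far=[2, 0, 3]
  pop 4: indeg[1]->0 | ready=[1] | order so far=[2, 0, 3, 4]
  pop 1: indeg[5]->0; indeg[6]->1 | ready=[5] | order so far=[2, 0, 3, 4, 1]
  pop 5: indeg[6]->0 | ready=[6] | order so far=[2, 0, 3, 4, 1, 5]
  pop 6: no out-edges | ready=[] | order so far=[2, 0, 3, 4, 1, 5, 6]
New canonical toposort: [2, 0, 3, 4, 1, 5, 6]
Compare positions:
  Node 0: index 1 -> 1 (same)
  Node 1: index 2 -> 4 (moved)
  Node 2: index 0 -> 0 (same)
  Node 3: index 3 -> 2 (moved)
  Node 4: index 4 -> 3 (moved)
  Node 5: index 5 -> 5 (same)
  Node 6: index 6 -> 6 (same)
Nodes that changed position: 1 3 4

Answer: 1 3 4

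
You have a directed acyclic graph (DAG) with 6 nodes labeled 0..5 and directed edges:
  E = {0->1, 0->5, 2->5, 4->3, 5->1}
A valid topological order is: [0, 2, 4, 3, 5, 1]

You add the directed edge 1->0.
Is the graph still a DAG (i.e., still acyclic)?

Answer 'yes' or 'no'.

Given toposort: [0, 2, 4, 3, 5, 1]
Position of 1: index 5; position of 0: index 0
New edge 1->0: backward (u after v in old order)
Backward edge: old toposort is now invalid. Check if this creates a cycle.
Does 0 already reach 1? Reachable from 0: [0, 1, 5]. YES -> cycle!
Still a DAG? no

Answer: no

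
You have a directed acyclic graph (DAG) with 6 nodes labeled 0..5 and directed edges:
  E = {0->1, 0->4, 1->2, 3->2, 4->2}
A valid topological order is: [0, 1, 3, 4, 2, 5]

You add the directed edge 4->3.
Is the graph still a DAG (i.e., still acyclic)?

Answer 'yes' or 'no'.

Answer: yes

Derivation:
Given toposort: [0, 1, 3, 4, 2, 5]
Position of 4: index 3; position of 3: index 2
New edge 4->3: backward (u after v in old order)
Backward edge: old toposort is now invalid. Check if this creates a cycle.
Does 3 already reach 4? Reachable from 3: [2, 3]. NO -> still a DAG (reorder needed).
Still a DAG? yes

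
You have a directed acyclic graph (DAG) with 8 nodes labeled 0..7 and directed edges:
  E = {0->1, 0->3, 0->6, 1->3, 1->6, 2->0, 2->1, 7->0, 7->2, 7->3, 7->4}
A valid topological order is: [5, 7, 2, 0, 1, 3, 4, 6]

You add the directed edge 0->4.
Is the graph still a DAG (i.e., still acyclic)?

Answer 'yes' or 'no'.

Answer: yes

Derivation:
Given toposort: [5, 7, 2, 0, 1, 3, 4, 6]
Position of 0: index 3; position of 4: index 6
New edge 0->4: forward
Forward edge: respects the existing order. Still a DAG, same toposort still valid.
Still a DAG? yes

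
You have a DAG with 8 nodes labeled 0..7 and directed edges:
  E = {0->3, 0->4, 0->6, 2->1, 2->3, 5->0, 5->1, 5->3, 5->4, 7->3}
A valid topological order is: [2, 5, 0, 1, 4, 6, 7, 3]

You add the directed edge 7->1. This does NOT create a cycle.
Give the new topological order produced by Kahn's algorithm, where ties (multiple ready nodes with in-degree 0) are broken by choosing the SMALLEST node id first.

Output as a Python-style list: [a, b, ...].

Answer: [2, 5, 0, 4, 6, 7, 1, 3]

Derivation:
Old toposort: [2, 5, 0, 1, 4, 6, 7, 3]
Added edge: 7->1
Position of 7 (6) > position of 1 (3). Must reorder: 7 must now come before 1.
Run Kahn's algorithm (break ties by smallest node id):
  initial in-degrees: [1, 3, 0, 4, 2, 0, 1, 0]
  ready (indeg=0): [2, 5, 7]
  pop 2: indeg[1]->2; indeg[3]->3 | ready=[5, 7] | order so far=[2]
  pop 5: indeg[0]->0; indeg[1]->1; indeg[3]->2; indeg[4]->1 | ready=[0, 7] | order so far=[2, 5]
  pop 0: indeg[3]->1; indeg[4]->0; indeg[6]->0 | ready=[4, 6, 7] | order so far=[2, 5, 0]
  pop 4: no out-edges | ready=[6, 7] | order so far=[2, 5, 0, 4]
  pop 6: no out-edges | ready=[7] | order so far=[2, 5, 0, 4, 6]
  pop 7: indeg[1]->0; indeg[3]->0 | ready=[1, 3] | order so far=[2, 5, 0, 4, 6, 7]
  pop 1: no out-edges | ready=[3] | order so far=[2, 5, 0, 4, 6, 7, 1]
  pop 3: no out-edges | ready=[] | order so far=[2, 5, 0, 4, 6, 7, 1, 3]
  Result: [2, 5, 0, 4, 6, 7, 1, 3]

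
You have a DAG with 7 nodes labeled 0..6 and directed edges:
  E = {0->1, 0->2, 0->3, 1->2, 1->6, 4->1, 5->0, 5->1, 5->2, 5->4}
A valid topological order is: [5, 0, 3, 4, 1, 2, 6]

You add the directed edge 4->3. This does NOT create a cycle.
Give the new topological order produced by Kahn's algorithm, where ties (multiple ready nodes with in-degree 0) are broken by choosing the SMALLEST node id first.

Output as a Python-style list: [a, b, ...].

Answer: [5, 0, 4, 1, 2, 3, 6]

Derivation:
Old toposort: [5, 0, 3, 4, 1, 2, 6]
Added edge: 4->3
Position of 4 (3) > position of 3 (2). Must reorder: 4 must now come before 3.
Run Kahn's algorithm (break ties by smallest node id):
  initial in-degrees: [1, 3, 3, 2, 1, 0, 1]
  ready (indeg=0): [5]
  pop 5: indeg[0]->0; indeg[1]->2; indeg[2]->2; indeg[4]->0 | ready=[0, 4] | order so far=[5]
  pop 0: indeg[1]->1; indeg[2]->1; indeg[3]->1 | ready=[4] | order so far=[5, 0]
  pop 4: indeg[1]->0; indeg[3]->0 | ready=[1, 3] | order so far=[5, 0, 4]
  pop 1: indeg[2]->0; indeg[6]->0 | ready=[2, 3, 6] | order so far=[5, 0, 4, 1]
  pop 2: no out-edges | ready=[3, 6] | order so far=[5, 0, 4, 1, 2]
  pop 3: no out-edges | ready=[6] | order so far=[5, 0, 4, 1, 2, 3]
  pop 6: no out-edges | ready=[] | order so far=[5, 0, 4, 1, 2, 3, 6]
  Result: [5, 0, 4, 1, 2, 3, 6]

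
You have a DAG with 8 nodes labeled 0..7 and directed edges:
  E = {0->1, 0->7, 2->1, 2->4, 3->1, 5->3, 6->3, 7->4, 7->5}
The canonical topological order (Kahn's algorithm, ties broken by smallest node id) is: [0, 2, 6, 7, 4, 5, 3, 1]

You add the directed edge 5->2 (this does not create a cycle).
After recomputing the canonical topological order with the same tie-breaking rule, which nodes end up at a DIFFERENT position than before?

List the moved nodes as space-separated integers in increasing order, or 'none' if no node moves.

Answer: 1 2 3 4 5 6 7

Derivation:
Old toposort: [0, 2, 6, 7, 4, 5, 3, 1]
Added edge 5->2
Recompute Kahn (smallest-id tiebreak):
  initial in-degrees: [0, 3, 1, 2, 2, 1, 0, 1]
  ready (indeg=0): [0, 6]
  pop 0: indeg[1]->2; indeg[7]->0 | ready=[6, 7] | order so far=[0]
  pop 6: indeg[3]->1 | ready=[7] | order so far=[0, 6]
  pop 7: indeg[4]->1; indeg[5]->0 | ready=[5] | order so far=[0, 6, 7]
  pop 5: indeg[2]->0; indeg[3]->0 | ready=[2, 3] | order so far=[0, 6, 7, 5]
  pop 2: indeg[1]->1; indeg[4]->0 | ready=[3, 4] | order so far=[0, 6, 7, 5, 2]
  pop 3: indeg[1]->0 | ready=[1, 4] | order so far=[0, 6, 7, 5, 2, 3]
  pop 1: no out-edges | ready=[4] | order so far=[0, 6, 7, 5, 2, 3, 1]
  pop 4: no out-edges | ready=[] | order so far=[0, 6, 7, 5, 2, 3, 1, 4]
New canonical toposort: [0, 6, 7, 5, 2, 3, 1, 4]
Compare positions:
  Node 0: index 0 -> 0 (same)
  Node 1: index 7 -> 6 (moved)
  Node 2: index 1 -> 4 (moved)
  Node 3: index 6 -> 5 (moved)
  Node 4: index 4 -> 7 (moved)
  Node 5: index 5 -> 3 (moved)
  Node 6: index 2 -> 1 (moved)
  Node 7: index 3 -> 2 (moved)
Nodes that changed position: 1 2 3 4 5 6 7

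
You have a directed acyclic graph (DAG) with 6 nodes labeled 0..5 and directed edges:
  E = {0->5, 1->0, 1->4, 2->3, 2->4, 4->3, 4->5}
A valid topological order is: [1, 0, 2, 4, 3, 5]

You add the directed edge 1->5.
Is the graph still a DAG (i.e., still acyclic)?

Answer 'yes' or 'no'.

Given toposort: [1, 0, 2, 4, 3, 5]
Position of 1: index 0; position of 5: index 5
New edge 1->5: forward
Forward edge: respects the existing order. Still a DAG, same toposort still valid.
Still a DAG? yes

Answer: yes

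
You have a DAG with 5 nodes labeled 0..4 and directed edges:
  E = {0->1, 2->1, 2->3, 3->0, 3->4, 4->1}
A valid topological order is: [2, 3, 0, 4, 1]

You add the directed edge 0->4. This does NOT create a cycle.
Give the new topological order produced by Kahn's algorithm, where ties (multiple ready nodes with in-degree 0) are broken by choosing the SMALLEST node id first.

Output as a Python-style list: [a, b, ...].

Old toposort: [2, 3, 0, 4, 1]
Added edge: 0->4
Position of 0 (2) < position of 4 (3). Old order still valid.
Run Kahn's algorithm (break ties by smallest node id):
  initial in-degrees: [1, 3, 0, 1, 2]
  ready (indeg=0): [2]
  pop 2: indeg[1]->2; indeg[3]->0 | ready=[3] | order so far=[2]
  pop 3: indeg[0]->0; indeg[4]->1 | ready=[0] | order so far=[2, 3]
  pop 0: indeg[1]->1; indeg[4]->0 | ready=[4] | order so far=[2, 3, 0]
  pop 4: indeg[1]->0 | ready=[1] | order so far=[2, 3, 0, 4]
  pop 1: no out-edges | ready=[] | order so far=[2, 3, 0, 4, 1]
  Result: [2, 3, 0, 4, 1]

Answer: [2, 3, 0, 4, 1]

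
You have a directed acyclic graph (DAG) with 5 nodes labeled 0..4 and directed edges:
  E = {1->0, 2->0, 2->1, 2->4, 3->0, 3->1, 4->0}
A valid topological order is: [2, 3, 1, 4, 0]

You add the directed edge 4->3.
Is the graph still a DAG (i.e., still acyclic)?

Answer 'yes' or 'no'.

Given toposort: [2, 3, 1, 4, 0]
Position of 4: index 3; position of 3: index 1
New edge 4->3: backward (u after v in old order)
Backward edge: old toposort is now invalid. Check if this creates a cycle.
Does 3 already reach 4? Reachable from 3: [0, 1, 3]. NO -> still a DAG (reorder needed).
Still a DAG? yes

Answer: yes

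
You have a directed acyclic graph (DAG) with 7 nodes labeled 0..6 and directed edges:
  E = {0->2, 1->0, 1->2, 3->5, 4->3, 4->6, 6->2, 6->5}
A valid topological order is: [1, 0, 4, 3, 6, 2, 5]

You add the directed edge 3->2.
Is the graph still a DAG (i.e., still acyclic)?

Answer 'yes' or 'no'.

Given toposort: [1, 0, 4, 3, 6, 2, 5]
Position of 3: index 3; position of 2: index 5
New edge 3->2: forward
Forward edge: respects the existing order. Still a DAG, same toposort still valid.
Still a DAG? yes

Answer: yes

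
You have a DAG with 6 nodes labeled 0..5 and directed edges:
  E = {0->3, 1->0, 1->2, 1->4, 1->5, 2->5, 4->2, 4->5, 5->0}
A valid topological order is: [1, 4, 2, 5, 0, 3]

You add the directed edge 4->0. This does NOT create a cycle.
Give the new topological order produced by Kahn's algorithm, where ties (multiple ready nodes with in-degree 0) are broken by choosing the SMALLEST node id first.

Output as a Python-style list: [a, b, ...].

Old toposort: [1, 4, 2, 5, 0, 3]
Added edge: 4->0
Position of 4 (1) < position of 0 (4). Old order still valid.
Run Kahn's algorithm (break ties by smallest node id):
  initial in-degrees: [3, 0, 2, 1, 1, 3]
  ready (indeg=0): [1]
  pop 1: indeg[0]->2; indeg[2]->1; indeg[4]->0; indeg[5]->2 | ready=[4] | order so far=[1]
  pop 4: indeg[0]->1; indeg[2]->0; indeg[5]->1 | ready=[2] | order so far=[1, 4]
  pop 2: indeg[5]->0 | ready=[5] | order so far=[1, 4, 2]
  pop 5: indeg[0]->0 | ready=[0] | order so far=[1, 4, 2, 5]
  pop 0: indeg[3]->0 | ready=[3] | order so far=[1, 4, 2, 5, 0]
  pop 3: no out-edges | ready=[] | order so far=[1, 4, 2, 5, 0, 3]
  Result: [1, 4, 2, 5, 0, 3]

Answer: [1, 4, 2, 5, 0, 3]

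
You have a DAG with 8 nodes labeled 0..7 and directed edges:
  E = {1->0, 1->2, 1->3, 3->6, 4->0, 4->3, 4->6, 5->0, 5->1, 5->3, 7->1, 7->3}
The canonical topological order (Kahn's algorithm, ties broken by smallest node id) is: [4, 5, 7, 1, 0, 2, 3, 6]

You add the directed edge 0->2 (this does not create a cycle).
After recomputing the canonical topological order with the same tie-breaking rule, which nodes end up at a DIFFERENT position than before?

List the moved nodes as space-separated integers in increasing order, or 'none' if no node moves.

Answer: none

Derivation:
Old toposort: [4, 5, 7, 1, 0, 2, 3, 6]
Added edge 0->2
Recompute Kahn (smallest-id tiebreak):
  initial in-degrees: [3, 2, 2, 4, 0, 0, 2, 0]
  ready (indeg=0): [4, 5, 7]
  pop 4: indeg[0]->2; indeg[3]->3; indeg[6]->1 | ready=[5, 7] | order so far=[4]
  pop 5: indeg[0]->1; indeg[1]->1; indeg[3]->2 | ready=[7] | order so far=[4, 5]
  pop 7: indeg[1]->0; indeg[3]->1 | ready=[1] | order so far=[4, 5, 7]
  pop 1: indeg[0]->0; indeg[2]->1; indeg[3]->0 | ready=[0, 3] | order so far=[4, 5, 7, 1]
  pop 0: indeg[2]->0 | ready=[2, 3] | order so far=[4, 5, 7, 1, 0]
  pop 2: no out-edges | ready=[3] | order so far=[4, 5, 7, 1, 0, 2]
  pop 3: indeg[6]->0 | ready=[6] | order so far=[4, 5, 7, 1, 0, 2, 3]
  pop 6: no out-edges | ready=[] | order so far=[4, 5, 7, 1, 0, 2, 3, 6]
New canonical toposort: [4, 5, 7, 1, 0, 2, 3, 6]
Compare positions:
  Node 0: index 4 -> 4 (same)
  Node 1: index 3 -> 3 (same)
  Node 2: index 5 -> 5 (same)
  Node 3: index 6 -> 6 (same)
  Node 4: index 0 -> 0 (same)
  Node 5: index 1 -> 1 (same)
  Node 6: index 7 -> 7 (same)
  Node 7: index 2 -> 2 (same)
Nodes that changed position: none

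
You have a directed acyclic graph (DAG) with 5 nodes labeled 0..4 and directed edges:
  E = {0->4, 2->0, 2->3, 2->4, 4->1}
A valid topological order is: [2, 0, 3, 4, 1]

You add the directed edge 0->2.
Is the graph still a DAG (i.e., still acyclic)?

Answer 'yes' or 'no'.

Answer: no

Derivation:
Given toposort: [2, 0, 3, 4, 1]
Position of 0: index 1; position of 2: index 0
New edge 0->2: backward (u after v in old order)
Backward edge: old toposort is now invalid. Check if this creates a cycle.
Does 2 already reach 0? Reachable from 2: [0, 1, 2, 3, 4]. YES -> cycle!
Still a DAG? no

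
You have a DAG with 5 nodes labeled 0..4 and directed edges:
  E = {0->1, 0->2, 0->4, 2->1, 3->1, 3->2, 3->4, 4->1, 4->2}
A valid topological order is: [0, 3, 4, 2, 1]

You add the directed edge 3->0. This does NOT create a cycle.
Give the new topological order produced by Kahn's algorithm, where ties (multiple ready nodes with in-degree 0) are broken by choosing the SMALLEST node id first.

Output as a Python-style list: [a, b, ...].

Answer: [3, 0, 4, 2, 1]

Derivation:
Old toposort: [0, 3, 4, 2, 1]
Added edge: 3->0
Position of 3 (1) > position of 0 (0). Must reorder: 3 must now come before 0.
Run Kahn's algorithm (break ties by smallest node id):
  initial in-degrees: [1, 4, 3, 0, 2]
  ready (indeg=0): [3]
  pop 3: indeg[0]->0; indeg[1]->3; indeg[2]->2; indeg[4]->1 | ready=[0] | order so far=[3]
  pop 0: indeg[1]->2; indeg[2]->1; indeg[4]->0 | ready=[4] | order so far=[3, 0]
  pop 4: indeg[1]->1; indeg[2]->0 | ready=[2] | order so far=[3, 0, 4]
  pop 2: indeg[1]->0 | ready=[1] | order so far=[3, 0, 4, 2]
  pop 1: no out-edges | ready=[] | order so far=[3, 0, 4, 2, 1]
  Result: [3, 0, 4, 2, 1]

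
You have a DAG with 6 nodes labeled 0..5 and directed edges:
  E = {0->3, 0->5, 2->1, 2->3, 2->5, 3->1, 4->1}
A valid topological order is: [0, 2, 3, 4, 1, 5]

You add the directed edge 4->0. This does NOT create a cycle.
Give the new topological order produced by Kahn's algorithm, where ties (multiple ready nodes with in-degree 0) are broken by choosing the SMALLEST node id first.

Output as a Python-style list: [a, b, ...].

Answer: [2, 4, 0, 3, 1, 5]

Derivation:
Old toposort: [0, 2, 3, 4, 1, 5]
Added edge: 4->0
Position of 4 (3) > position of 0 (0). Must reorder: 4 must now come before 0.
Run Kahn's algorithm (break ties by smallest node id):
  initial in-degrees: [1, 3, 0, 2, 0, 2]
  ready (indeg=0): [2, 4]
  pop 2: indeg[1]->2; indeg[3]->1; indeg[5]->1 | ready=[4] | order so far=[2]
  pop 4: indeg[0]->0; indeg[1]->1 | ready=[0] | order so far=[2, 4]
  pop 0: indeg[3]->0; indeg[5]->0 | ready=[3, 5] | order so far=[2, 4, 0]
  pop 3: indeg[1]->0 | ready=[1, 5] | order so far=[2, 4, 0, 3]
  pop 1: no out-edges | ready=[5] | order so far=[2, 4, 0, 3, 1]
  pop 5: no out-edges | ready=[] | order so far=[2, 4, 0, 3, 1, 5]
  Result: [2, 4, 0, 3, 1, 5]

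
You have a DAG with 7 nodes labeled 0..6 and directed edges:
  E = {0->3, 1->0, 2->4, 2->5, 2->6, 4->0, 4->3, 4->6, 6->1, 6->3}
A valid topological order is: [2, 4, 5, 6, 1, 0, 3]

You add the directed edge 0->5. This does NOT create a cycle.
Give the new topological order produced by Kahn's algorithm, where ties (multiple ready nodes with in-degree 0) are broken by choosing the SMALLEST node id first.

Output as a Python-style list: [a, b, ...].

Old toposort: [2, 4, 5, 6, 1, 0, 3]
Added edge: 0->5
Position of 0 (5) > position of 5 (2). Must reorder: 0 must now come before 5.
Run Kahn's algorithm (break ties by smallest node id):
  initial in-degrees: [2, 1, 0, 3, 1, 2, 2]
  ready (indeg=0): [2]
  pop 2: indeg[4]->0; indeg[5]->1; indeg[6]->1 | ready=[4] | order so far=[2]
  pop 4: indeg[0]->1; indeg[3]->2; indeg[6]->0 | ready=[6] | order so far=[2, 4]
  pop 6: indeg[1]->0; indeg[3]->1 | ready=[1] | order so far=[2, 4, 6]
  pop 1: indeg[0]->0 | ready=[0] | order so far=[2, 4, 6, 1]
  pop 0: indeg[3]->0; indeg[5]->0 | ready=[3, 5] | order so far=[2, 4, 6, 1, 0]
  pop 3: no out-edges | ready=[5] | order so far=[2, 4, 6, 1, 0, 3]
  pop 5: no out-edges | ready=[] | order so far=[2, 4, 6, 1, 0, 3, 5]
  Result: [2, 4, 6, 1, 0, 3, 5]

Answer: [2, 4, 6, 1, 0, 3, 5]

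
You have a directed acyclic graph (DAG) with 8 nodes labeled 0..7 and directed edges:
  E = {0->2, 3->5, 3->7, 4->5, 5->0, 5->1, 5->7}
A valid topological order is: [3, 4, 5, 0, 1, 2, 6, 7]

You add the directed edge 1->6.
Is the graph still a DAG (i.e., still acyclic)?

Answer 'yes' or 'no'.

Given toposort: [3, 4, 5, 0, 1, 2, 6, 7]
Position of 1: index 4; position of 6: index 6
New edge 1->6: forward
Forward edge: respects the existing order. Still a DAG, same toposort still valid.
Still a DAG? yes

Answer: yes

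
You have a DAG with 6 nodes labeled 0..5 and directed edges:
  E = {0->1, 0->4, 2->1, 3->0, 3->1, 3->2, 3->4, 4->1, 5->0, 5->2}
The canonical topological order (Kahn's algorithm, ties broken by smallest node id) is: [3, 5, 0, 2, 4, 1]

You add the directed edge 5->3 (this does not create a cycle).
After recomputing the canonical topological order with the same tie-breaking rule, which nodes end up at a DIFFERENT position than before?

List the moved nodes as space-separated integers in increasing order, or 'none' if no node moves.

Old toposort: [3, 5, 0, 2, 4, 1]
Added edge 5->3
Recompute Kahn (smallest-id tiebreak):
  initial in-degrees: [2, 4, 2, 1, 2, 0]
  ready (indeg=0): [5]
  pop 5: indeg[0]->1; indeg[2]->1; indeg[3]->0 | ready=[3] | order so far=[5]
  pop 3: indeg[0]->0; indeg[1]->3; indeg[2]->0; indeg[4]->1 | ready=[0, 2] | order so far=[5, 3]
  pop 0: indeg[1]->2; indeg[4]->0 | ready=[2, 4] | order so far=[5, 3, 0]
  pop 2: indeg[1]->1 | ready=[4] | order so far=[5, 3, 0, 2]
  pop 4: indeg[1]->0 | ready=[1] | order so far=[5, 3, 0, 2, 4]
  pop 1: no out-edges | ready=[] | order so far=[5, 3, 0, 2, 4, 1]
New canonical toposort: [5, 3, 0, 2, 4, 1]
Compare positions:
  Node 0: index 2 -> 2 (same)
  Node 1: index 5 -> 5 (same)
  Node 2: index 3 -> 3 (same)
  Node 3: index 0 -> 1 (moved)
  Node 4: index 4 -> 4 (same)
  Node 5: index 1 -> 0 (moved)
Nodes that changed position: 3 5

Answer: 3 5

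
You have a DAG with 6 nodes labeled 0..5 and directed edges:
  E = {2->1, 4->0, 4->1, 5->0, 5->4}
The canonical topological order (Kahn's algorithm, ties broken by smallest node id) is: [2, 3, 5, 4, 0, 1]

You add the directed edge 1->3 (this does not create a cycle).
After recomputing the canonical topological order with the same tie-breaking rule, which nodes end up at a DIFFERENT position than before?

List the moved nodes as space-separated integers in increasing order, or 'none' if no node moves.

Answer: 0 1 3 4 5

Derivation:
Old toposort: [2, 3, 5, 4, 0, 1]
Added edge 1->3
Recompute Kahn (smallest-id tiebreak):
  initial in-degrees: [2, 2, 0, 1, 1, 0]
  ready (indeg=0): [2, 5]
  pop 2: indeg[1]->1 | ready=[5] | order so far=[2]
  pop 5: indeg[0]->1; indeg[4]->0 | ready=[4] | order so far=[2, 5]
  pop 4: indeg[0]->0; indeg[1]->0 | ready=[0, 1] | order so far=[2, 5, 4]
  pop 0: no out-edges | ready=[1] | order so far=[2, 5, 4, 0]
  pop 1: indeg[3]->0 | ready=[3] | order so far=[2, 5, 4, 0, 1]
  pop 3: no out-edges | ready=[] | order so far=[2, 5, 4, 0, 1, 3]
New canonical toposort: [2, 5, 4, 0, 1, 3]
Compare positions:
  Node 0: index 4 -> 3 (moved)
  Node 1: index 5 -> 4 (moved)
  Node 2: index 0 -> 0 (same)
  Node 3: index 1 -> 5 (moved)
  Node 4: index 3 -> 2 (moved)
  Node 5: index 2 -> 1 (moved)
Nodes that changed position: 0 1 3 4 5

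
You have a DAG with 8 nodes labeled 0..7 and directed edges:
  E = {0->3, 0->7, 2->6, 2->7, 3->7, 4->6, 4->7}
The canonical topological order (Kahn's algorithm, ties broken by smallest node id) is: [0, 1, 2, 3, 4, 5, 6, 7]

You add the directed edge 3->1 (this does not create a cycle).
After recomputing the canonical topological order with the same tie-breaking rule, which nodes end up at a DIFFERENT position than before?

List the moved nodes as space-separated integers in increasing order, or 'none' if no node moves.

Answer: 1 2 3

Derivation:
Old toposort: [0, 1, 2, 3, 4, 5, 6, 7]
Added edge 3->1
Recompute Kahn (smallest-id tiebreak):
  initial in-degrees: [0, 1, 0, 1, 0, 0, 2, 4]
  ready (indeg=0): [0, 2, 4, 5]
  pop 0: indeg[3]->0; indeg[7]->3 | ready=[2, 3, 4, 5] | order so far=[0]
  pop 2: indeg[6]->1; indeg[7]->2 | ready=[3, 4, 5] | order so far=[0, 2]
  pop 3: indeg[1]->0; indeg[7]->1 | ready=[1, 4, 5] | order so far=[0, 2, 3]
  pop 1: no out-edges | ready=[4, 5] | order so far=[0, 2, 3, 1]
  pop 4: indeg[6]->0; indeg[7]->0 | ready=[5, 6, 7] | order so far=[0, 2, 3, 1, 4]
  pop 5: no out-edges | ready=[6, 7] | order so far=[0, 2, 3, 1, 4, 5]
  pop 6: no out-edges | ready=[7] | order so far=[0, 2, 3, 1, 4, 5, 6]
  pop 7: no out-edges | ready=[] | order so far=[0, 2, 3, 1, 4, 5, 6, 7]
New canonical toposort: [0, 2, 3, 1, 4, 5, 6, 7]
Compare positions:
  Node 0: index 0 -> 0 (same)
  Node 1: index 1 -> 3 (moved)
  Node 2: index 2 -> 1 (moved)
  Node 3: index 3 -> 2 (moved)
  Node 4: index 4 -> 4 (same)
  Node 5: index 5 -> 5 (same)
  Node 6: index 6 -> 6 (same)
  Node 7: index 7 -> 7 (same)
Nodes that changed position: 1 2 3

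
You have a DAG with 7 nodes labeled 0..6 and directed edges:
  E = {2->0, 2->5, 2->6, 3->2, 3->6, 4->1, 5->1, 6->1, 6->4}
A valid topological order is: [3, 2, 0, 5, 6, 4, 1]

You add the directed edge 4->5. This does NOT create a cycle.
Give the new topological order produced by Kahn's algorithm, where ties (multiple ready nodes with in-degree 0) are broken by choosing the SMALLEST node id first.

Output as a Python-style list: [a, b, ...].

Answer: [3, 2, 0, 6, 4, 5, 1]

Derivation:
Old toposort: [3, 2, 0, 5, 6, 4, 1]
Added edge: 4->5
Position of 4 (5) > position of 5 (3). Must reorder: 4 must now come before 5.
Run Kahn's algorithm (break ties by smallest node id):
  initial in-degrees: [1, 3, 1, 0, 1, 2, 2]
  ready (indeg=0): [3]
  pop 3: indeg[2]->0; indeg[6]->1 | ready=[2] | order so far=[3]
  pop 2: indeg[0]->0; indeg[5]->1; indeg[6]->0 | ready=[0, 6] | order so far=[3, 2]
  pop 0: no out-edges | ready=[6] | order so far=[3, 2, 0]
  pop 6: indeg[1]->2; indeg[4]->0 | ready=[4] | order so far=[3, 2, 0, 6]
  pop 4: indeg[1]->1; indeg[5]->0 | ready=[5] | order so far=[3, 2, 0, 6, 4]
  pop 5: indeg[1]->0 | ready=[1] | order so far=[3, 2, 0, 6, 4, 5]
  pop 1: no out-edges | ready=[] | order so far=[3, 2, 0, 6, 4, 5, 1]
  Result: [3, 2, 0, 6, 4, 5, 1]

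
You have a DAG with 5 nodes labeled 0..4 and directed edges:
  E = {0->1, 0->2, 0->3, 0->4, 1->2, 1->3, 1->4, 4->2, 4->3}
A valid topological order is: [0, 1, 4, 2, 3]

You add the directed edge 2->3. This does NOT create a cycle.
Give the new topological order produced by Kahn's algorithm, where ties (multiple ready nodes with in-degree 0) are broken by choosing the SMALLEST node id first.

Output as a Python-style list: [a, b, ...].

Old toposort: [0, 1, 4, 2, 3]
Added edge: 2->3
Position of 2 (3) < position of 3 (4). Old order still valid.
Run Kahn's algorithm (break ties by smallest node id):
  initial in-degrees: [0, 1, 3, 4, 2]
  ready (indeg=0): [0]
  pop 0: indeg[1]->0; indeg[2]->2; indeg[3]->3; indeg[4]->1 | ready=[1] | order so far=[0]
  pop 1: indeg[2]->1; indeg[3]->2; indeg[4]->0 | ready=[4] | order so far=[0, 1]
  pop 4: indeg[2]->0; indeg[3]->1 | ready=[2] | order so far=[0, 1, 4]
  pop 2: indeg[3]->0 | ready=[3] | order so far=[0, 1, 4, 2]
  pop 3: no out-edges | ready=[] | order so far=[0, 1, 4, 2, 3]
  Result: [0, 1, 4, 2, 3]

Answer: [0, 1, 4, 2, 3]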